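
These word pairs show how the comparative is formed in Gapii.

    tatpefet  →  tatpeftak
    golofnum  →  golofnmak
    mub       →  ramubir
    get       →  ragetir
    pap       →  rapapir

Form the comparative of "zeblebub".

zeblebbak

tatpefet and get both end in -t yet inflect differently (tatpeftak, ragetir), so the final letter is not what conditions the rule; the number of vowels is.
"zeblebub" has 3 vowels. The stems with 3 vowels (tatpefet → tatpeftak, golofnum → golofnmak) delete the last vowel and add -ak.
The other pattern: stems with 1 vowel add ra- … -ir around the stem.
So zeblebub → zeblebbak.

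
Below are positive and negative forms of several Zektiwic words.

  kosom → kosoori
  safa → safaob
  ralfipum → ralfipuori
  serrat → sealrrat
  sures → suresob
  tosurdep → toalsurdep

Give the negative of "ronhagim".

sures and tosurdep both have last vowel 'e' yet inflect differently (suresob, toalsurdep), so the last vowel is not what conditions the rule; the final letter is.
"ronhagim" ends in -m. The stems ending in -m (ralfipum → ralfipuori, kosom → kosoori) drop the final letter and add -ori.
The other patterns: stems ending in -a or -s add -ob; stems ending in -p or -t insert -al- after the first vowel.
So ronhagim → ronhagiori.

ronhagiori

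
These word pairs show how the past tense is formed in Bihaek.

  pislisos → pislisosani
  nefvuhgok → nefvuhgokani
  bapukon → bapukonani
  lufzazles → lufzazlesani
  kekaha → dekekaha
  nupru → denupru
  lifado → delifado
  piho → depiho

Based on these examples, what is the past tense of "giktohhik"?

giktohhikani

"giktohhik" ends in a consonant. The stems ending in a consonant (pislisos → pislisosani, nefvuhgok → nefvuhgokani, bapukon → bapukonani) add -ani.
The other pattern: stems ending in a vowel add the prefix de-.
So giktohhik → giktohhikani.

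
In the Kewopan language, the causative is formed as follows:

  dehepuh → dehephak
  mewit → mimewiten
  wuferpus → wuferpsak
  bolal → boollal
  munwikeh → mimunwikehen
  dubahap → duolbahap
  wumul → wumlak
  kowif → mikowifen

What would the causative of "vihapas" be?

violhapas

"vihapas" has last vowel 'a'. The stems whose last vowel is 'a' (bolal → boollal, dubahap → duolbahap) insert -ol- after the first vowel.
So vihapas → violhapas.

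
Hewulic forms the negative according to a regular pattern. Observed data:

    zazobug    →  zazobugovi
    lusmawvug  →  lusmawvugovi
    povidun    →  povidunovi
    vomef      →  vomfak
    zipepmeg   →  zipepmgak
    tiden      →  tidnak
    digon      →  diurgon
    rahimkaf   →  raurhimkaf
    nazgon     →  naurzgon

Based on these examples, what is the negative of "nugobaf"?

nuurgobaf

zazobug and zipepmeg both end in -g yet inflect differently (zazobugovi, zipepmgak), so the final letter is not what conditions the rule; the last vowel is.
"nugobaf" has last vowel 'a'. The one such stem in the data (rahimkaf → raurhimkaf) inserts -ur- after the first vowel (as do digon, nazgon), so the same rule applies.
The other patterns: stems whose last vowel is 'u' add -ovi; stems whose last vowel is 'e' delete the last vowel and add -ak.
So nugobaf → nuurgobaf.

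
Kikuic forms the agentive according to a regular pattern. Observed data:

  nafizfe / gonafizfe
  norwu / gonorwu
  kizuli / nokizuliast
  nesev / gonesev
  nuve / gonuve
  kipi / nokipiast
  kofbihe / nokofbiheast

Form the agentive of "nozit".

nuve and kofbihe both end in -e yet inflect differently (gonuve, nokofbiheast), so the final letter is not what conditions the rule; the first letter is.
"nozit" begins with n-. The stems beginning with n- (nuve → gonuve, nesev → gonesev, norwu → gonorwu) add the prefix go-.
So nozit → gonozit.

gonozit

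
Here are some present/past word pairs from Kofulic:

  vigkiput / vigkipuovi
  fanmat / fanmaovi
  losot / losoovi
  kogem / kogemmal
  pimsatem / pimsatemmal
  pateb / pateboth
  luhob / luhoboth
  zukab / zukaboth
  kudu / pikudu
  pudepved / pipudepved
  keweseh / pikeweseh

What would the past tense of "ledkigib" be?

ledkigiboth

kogem and pateb both have last vowel 'e' yet inflect differently (kogemmal, pateboth), so the last vowel is not what conditions the rule; the final letter is.
"ledkigib" ends in -b. The stems ending in -b (pateb → pateboth, luhob → luhoboth, zukab → zukaboth) add -oth.
So ledkigib → ledkigiboth.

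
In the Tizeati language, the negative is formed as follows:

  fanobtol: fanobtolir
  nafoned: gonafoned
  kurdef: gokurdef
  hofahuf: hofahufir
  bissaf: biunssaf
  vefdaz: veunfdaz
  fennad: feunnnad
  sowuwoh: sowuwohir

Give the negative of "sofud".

sofudir

fennad and nafoned both end in -d yet inflect differently (feunnnad, gonafoned), so the final letter is not what conditions the rule; the last vowel is.
"sofud" has last vowel 'u'. The one such stem in the data (hofahuf → hofahufir) adds -ir, so the same rule applies.
So sofud → sofudir.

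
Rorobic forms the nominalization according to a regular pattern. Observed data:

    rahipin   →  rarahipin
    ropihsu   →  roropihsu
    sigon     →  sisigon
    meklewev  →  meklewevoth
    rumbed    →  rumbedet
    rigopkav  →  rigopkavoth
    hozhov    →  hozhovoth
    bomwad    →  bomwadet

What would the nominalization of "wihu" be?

wiwihu

"wihu" ends in -u. The one such stem in the data (ropihsu → roropihsu) repeats the first consonant+vowel as a prefix (as do rahipin, sigon), so the same rule applies.
So wihu → wiwihu.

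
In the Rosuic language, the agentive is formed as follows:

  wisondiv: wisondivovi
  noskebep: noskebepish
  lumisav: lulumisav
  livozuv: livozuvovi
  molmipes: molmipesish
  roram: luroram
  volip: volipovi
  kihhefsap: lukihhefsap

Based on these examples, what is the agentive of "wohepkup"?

"wohepkup" has last vowel 'u'. The one such stem in the data (livozuv → livozuvovi) adds -ovi, so the same rule applies.
The other patterns: stems whose last vowel is 'a' add the prefix lu-; stems whose last vowel is 'e' add -ish.
So wohepkup → wohepkupovi.

wohepkupovi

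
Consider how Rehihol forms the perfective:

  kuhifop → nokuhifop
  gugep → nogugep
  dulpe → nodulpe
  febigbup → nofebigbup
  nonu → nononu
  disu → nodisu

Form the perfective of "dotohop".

nodotohop

Every pair shown (kuhifop → nokuhifop, gugep → nogugep, dulpe → nodulpe, …) follows the same rule: add the prefix no-.
So dotohop → nodotohop.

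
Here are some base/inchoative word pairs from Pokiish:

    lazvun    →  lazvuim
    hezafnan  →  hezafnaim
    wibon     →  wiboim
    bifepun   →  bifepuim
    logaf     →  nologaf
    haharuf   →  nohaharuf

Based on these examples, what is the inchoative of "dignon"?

dignoim

hezafnan and logaf both have last vowel 'a' yet inflect differently (hezafnaim, nologaf), so the last vowel is not what conditions the rule; the final letter is.
"dignon" ends in -n. The stems ending in -n (lazvun → lazvuim, hezafnan → hezafnaim, wibon → wiboim) drop the final letter and add -im.
The other pattern: stems ending in -f add the prefix no-.
So dignon → dignoim.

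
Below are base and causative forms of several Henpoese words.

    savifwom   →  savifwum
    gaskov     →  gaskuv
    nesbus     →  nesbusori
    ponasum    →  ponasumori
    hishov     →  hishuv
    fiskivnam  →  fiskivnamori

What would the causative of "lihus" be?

lihusori

"lihus" has last vowel 'u'. The stems whose last vowel is 'u' (nesbus → nesbusori, ponasum → ponasumori) add -ori.
The other pattern: stems whose last vowel is 'o' change the last vowel to 'u'.
So lihus → lihusori.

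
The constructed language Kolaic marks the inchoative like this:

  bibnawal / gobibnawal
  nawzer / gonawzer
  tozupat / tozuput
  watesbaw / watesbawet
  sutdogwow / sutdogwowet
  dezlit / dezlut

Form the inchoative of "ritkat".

tozupat and watesbaw both have last vowel 'a' yet inflect differently (tozuput, watesbawet), so the last vowel is not what conditions the rule; the final letter is.
"ritkat" ends in -t. The stems ending in -t (tozupat → tozuput, dezlit → dezlut) change the last vowel to 'u'.
So ritkat → ritkut.

ritkut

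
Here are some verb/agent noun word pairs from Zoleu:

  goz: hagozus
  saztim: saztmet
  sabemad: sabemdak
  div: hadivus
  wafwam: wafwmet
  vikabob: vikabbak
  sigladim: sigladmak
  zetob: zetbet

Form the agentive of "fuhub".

wafwam and sigladim both end in -m yet inflect differently (wafwmet, sigladmak), so the final letter is not what conditions the rule; the number of vowels is.
"fuhub" has 2 vowels. The stems with 2 vowels (wafwam → wafwmet, zetob → zetbet, saztim → saztmet) delete the last vowel and add -et.
The other patterns: stems with 1 vowel add ha- … -us around the stem; stems with 3 vowels delete the last vowel and add -ak.
So fuhub → fuhbet.

fuhbet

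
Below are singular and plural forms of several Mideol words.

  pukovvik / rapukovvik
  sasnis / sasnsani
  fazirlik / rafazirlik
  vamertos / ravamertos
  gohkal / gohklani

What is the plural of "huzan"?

huznani

"huzan" has 2 vowels. The stems with 2 vowels (sasnis → sasnsani, gohkal → gohklani) delete the last vowel and add -ani.
The other pattern: stems with 3 vowels add the prefix ra-.
So huzan → huznani.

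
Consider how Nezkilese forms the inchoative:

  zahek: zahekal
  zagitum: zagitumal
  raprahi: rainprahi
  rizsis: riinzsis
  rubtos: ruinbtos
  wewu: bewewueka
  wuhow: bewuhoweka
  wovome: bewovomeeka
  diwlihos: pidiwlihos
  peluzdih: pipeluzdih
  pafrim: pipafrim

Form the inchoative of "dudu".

pidudu

rizsis and diwlihos both end in -s yet inflect differently (riinzsis, pidiwlihos), so the final letter is not what conditions the rule; the first letter is.
"dudu" begins with d-. The one such stem in the data (diwlihos → pidiwlihos) adds the prefix pi-, so the same rule applies.
The other patterns: stems beginning with z- add -al; stems beginning with r- insert -in- after the first vowel; stems beginning with w- add be- … -eka around the stem.
So dudu → pidudu.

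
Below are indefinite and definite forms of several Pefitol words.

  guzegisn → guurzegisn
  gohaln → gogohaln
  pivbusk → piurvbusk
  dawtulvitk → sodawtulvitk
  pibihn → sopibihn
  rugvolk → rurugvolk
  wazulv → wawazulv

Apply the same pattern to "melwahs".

somelwahs

guzegisn and gohaln both end in -n yet inflect differently (guurzegisn, gogohaln), so the final letter is not what conditions the rule; the second-to-last letter is.
"melwahs" has second-to-last letter 'h'. The one such stem in the data (pibihn → sopibihn) adds the prefix so-, so the same rule applies.
The other patterns: stems whose second-to-last letter is 's' insert -ur- after the first vowel; stems whose second-to-last letter is 'l' repeat the first consonant+vowel as a prefix.
So melwahs → somelwahs.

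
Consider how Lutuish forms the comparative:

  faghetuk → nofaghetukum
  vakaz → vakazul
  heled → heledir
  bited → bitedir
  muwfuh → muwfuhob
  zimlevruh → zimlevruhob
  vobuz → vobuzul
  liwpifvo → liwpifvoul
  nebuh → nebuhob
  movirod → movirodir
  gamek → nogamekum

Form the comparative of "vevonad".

zimlevruh and faghetuk both have last vowel 'u' yet inflect differently (zimlevruhob, nofaghetukum), so the last vowel is not what conditions the rule; the final letter is.
"vevonad" ends in -d. The stems ending in -d (movirod → movirodir, heled → heledir, bited → bitedir) add -ir.
So vevonad → vevonadir.

vevonadir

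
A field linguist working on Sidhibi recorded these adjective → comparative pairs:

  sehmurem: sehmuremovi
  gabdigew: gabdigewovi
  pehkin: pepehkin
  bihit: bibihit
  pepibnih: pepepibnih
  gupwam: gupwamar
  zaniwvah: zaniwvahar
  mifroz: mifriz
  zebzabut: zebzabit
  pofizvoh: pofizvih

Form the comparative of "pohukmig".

popohukmig

"pohukmig" has last vowel 'i'. The stems whose last vowel is 'i' (pehkin → pepehkin, bihit → bibihit, pepibnih → pepepibnih) repeat the first consonant+vowel as a prefix.
The other patterns: stems whose last vowel is 'e' add -ovi; stems whose last vowel is 'a' add -ar; stems whose last vowel is 'o' or 'u' change the last vowel to 'i'.
So pohukmig → popohukmig.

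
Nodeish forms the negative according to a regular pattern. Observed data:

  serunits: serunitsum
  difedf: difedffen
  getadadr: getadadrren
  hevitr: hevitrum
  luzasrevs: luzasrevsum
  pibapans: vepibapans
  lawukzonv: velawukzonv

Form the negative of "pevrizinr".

pibapans and luzasrevs both end in -s yet inflect differently (vepibapans, luzasrevsum), so the final letter is not what conditions the rule; the second-to-last letter is.
"pevrizinr" has second-to-last letter 'n'. The stems whose second-to-last letter is 'n' (lawukzonv → velawukzonv, pibapans → vepibapans) add the prefix ve-.
The other patterns: stems whose second-to-last letter is 'd' double the final consonant and add -en; stems whose second-to-last letter is 't' or 'v' add -um.
So pevrizinr → vepevrizinr.

vepevrizinr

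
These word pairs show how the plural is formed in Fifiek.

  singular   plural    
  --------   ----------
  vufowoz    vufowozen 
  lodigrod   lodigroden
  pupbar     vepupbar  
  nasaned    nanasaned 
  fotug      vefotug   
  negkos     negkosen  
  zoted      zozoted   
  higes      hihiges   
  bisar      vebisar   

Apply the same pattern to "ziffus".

veziffus

lodigrod and nasaned both end in -d yet inflect differently (lodigroden, nanasaned), so the final letter is not what conditions the rule; the last vowel is.
"ziffus" has last vowel 'u'. The one such stem in the data (fotug → vefotug) adds the prefix ve-, so the same rule applies.
The other patterns: stems whose last vowel is 'o' add -en; stems whose last vowel is 'e' repeat the first consonant+vowel as a prefix.
So ziffus → veziffus.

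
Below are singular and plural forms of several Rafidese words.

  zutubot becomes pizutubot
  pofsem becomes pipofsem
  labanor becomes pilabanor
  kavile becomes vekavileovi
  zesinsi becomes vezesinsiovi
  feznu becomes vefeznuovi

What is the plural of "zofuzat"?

pofsem and kavile both have last vowel 'e' yet inflect differently (pipofsem, vekavileovi), so the last vowel is not what conditions the rule; whether the stem ends in a vowel or a consonant is.
"zofuzat" ends in a consonant. The stems ending in a consonant (zutubot → pizutubot, pofsem → pipofsem, labanor → pilabanor) add the prefix pi-.
The other pattern: stems ending in a vowel add ve- … -ovi around the stem.
So zofuzat → pizofuzat.

pizofuzat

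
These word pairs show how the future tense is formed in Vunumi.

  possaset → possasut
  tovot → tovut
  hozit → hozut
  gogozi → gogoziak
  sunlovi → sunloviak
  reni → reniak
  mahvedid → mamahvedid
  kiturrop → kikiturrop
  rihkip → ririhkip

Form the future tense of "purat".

hozit and gogozi both have last vowel 'i' yet inflect differently (hozut, gogoziak), so the last vowel is not what conditions the rule; the final letter is.
"purat" ends in -t. The stems ending in -t (possaset → possasut, tovot → tovut, hozit → hozut) change the last vowel to 'u'.
The other patterns: stems ending in -i add -ak; stems ending in -d or -p repeat the first consonant+vowel as a prefix.
So purat → purut.

purut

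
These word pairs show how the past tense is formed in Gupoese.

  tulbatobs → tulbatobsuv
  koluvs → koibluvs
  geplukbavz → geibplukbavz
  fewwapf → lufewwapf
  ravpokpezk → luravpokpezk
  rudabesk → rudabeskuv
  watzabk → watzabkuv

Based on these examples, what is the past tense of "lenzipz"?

ravpokpezk and rudabesk both end in -k yet inflect differently (luravpokpezk, rudabeskuv), so the final letter is not what conditions the rule; the second-to-last letter is.
"lenzipz" has second-to-last letter 'p'. The one such stem in the data (fewwapf → lufewwapf) adds the prefix lu-, so the same rule applies.
So lenzipz → lulenzipz.

lulenzipz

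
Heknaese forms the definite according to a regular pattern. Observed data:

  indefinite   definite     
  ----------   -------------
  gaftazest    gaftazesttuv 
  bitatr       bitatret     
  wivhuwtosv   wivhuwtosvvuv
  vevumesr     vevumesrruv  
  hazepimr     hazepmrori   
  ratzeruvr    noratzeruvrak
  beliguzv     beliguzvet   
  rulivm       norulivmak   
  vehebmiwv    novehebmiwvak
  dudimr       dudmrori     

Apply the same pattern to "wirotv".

wirotvet

wivhuwtosv and beliguzv both end in -v yet inflect differently (wivhuwtosvvuv, beliguzvet), so the final letter is not what conditions the rule; the second-to-last letter is.
"wirotv" has second-to-last letter 't'. The one such stem in the data (bitatr → bitatret) adds -et, so the same rule applies.
The other patterns: stems whose second-to-last letter is 's' double the final consonant and add -uv; stems whose second-to-last letter is 'v' or 'w' add no- … -ak around the stem; stems whose second-to-last letter is 'm' delete the last vowel and add -ori.
So wirotv → wirotvet.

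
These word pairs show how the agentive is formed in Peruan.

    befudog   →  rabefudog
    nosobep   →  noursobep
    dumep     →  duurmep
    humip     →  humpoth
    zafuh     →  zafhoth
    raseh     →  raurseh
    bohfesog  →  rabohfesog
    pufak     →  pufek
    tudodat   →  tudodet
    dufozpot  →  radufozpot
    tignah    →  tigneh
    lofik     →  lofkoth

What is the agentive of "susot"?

rasusot

dufozpot and tudodat both end in -t yet inflect differently (radufozpot, tudodet), so the final letter is not what conditions the rule; the last vowel is.
"susot" has last vowel 'o'. The stems whose last vowel is 'o' (dufozpot → radufozpot, befudog → rabefudog, bohfesog → rabohfesog) add the prefix ra-.
So susot → rasusot.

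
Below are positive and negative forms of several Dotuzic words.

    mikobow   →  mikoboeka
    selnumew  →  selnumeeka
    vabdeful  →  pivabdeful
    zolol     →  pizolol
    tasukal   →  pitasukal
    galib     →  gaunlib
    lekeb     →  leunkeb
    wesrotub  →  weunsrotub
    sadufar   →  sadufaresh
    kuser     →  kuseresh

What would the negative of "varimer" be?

varimeresh

"varimer" ends in -r. The stems ending in -r (sadufar → sadufaresh, kuser → kuseresh) add -esh.
The other patterns: stems ending in -w drop the final letter and add -eka; stems ending in -l add the prefix pi-; stems ending in -b insert -un- after the first vowel.
So varimer → varimeresh.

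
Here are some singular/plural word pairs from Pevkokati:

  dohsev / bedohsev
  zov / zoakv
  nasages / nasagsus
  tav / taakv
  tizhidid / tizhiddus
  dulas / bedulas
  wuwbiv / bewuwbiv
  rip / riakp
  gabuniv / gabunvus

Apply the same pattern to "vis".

viaks

tav and dohsev both end in -v yet inflect differently (taakv, bedohsev), so the final letter is not what conditions the rule; the number of vowels is.
"vis" has 1 vowel. The stems with 1 vowel (tav → taakv, rip → riakp, zov → zoakv) insert -ak- after the first vowel.
The other patterns: stems with 2 vowels add the prefix be-; stems with 3 vowels delete the last vowel and add -us.
So vis → viaks.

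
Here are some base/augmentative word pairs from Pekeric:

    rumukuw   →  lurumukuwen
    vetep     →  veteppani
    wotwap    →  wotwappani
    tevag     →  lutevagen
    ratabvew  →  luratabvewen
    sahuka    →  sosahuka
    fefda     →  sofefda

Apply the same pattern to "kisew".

lukisewen

"kisew" ends in -w. The stems ending in -w (rumukuw → lurumukuwen, ratabvew → luratabvewen) add lu- … -en around the stem.
So kisew → lukisewen.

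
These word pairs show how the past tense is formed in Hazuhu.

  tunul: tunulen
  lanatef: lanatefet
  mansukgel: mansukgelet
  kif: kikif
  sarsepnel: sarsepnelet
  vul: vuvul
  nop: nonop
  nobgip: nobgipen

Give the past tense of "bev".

nop and nobgip both end in -p yet inflect differently (nonop, nobgipen), so the final letter is not what conditions the rule; the number of vowels is.
"bev" has 1 vowel. The stems with 1 vowel (nop → nonop, vul → vuvul, kif → kikif) repeat the first consonant+vowel as a prefix.
So bev → bebev.

bebev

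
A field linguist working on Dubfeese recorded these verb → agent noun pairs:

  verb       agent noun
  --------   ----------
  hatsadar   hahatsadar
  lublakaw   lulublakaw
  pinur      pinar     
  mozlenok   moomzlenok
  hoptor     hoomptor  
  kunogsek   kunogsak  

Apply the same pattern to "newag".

hatsadar and hoptor both end in -r yet inflect differently (hahatsadar, hoomptor), so the final letter is not what conditions the rule; the last vowel is.
"newag" has last vowel 'a'. The stems whose last vowel is 'a' (lublakaw → lulublakaw, hatsadar → hahatsadar) repeat the first consonant+vowel as a prefix.
The other patterns: stems whose last vowel is 'o' insert -om- after the first vowel; stems whose last vowel is 'e' or 'u' change the last vowel to 'a'.
So newag → nenewag.

nenewag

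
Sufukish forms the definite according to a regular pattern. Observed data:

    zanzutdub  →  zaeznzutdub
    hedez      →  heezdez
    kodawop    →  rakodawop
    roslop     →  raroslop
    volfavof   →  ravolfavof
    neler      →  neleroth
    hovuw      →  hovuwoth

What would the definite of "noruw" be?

hedez and neler both have last vowel 'e' yet inflect differently (heezdez, neleroth), so the last vowel is not what conditions the rule; the final letter is.
"noruw" ends in -w. The one such stem in the data (hovuw → hovuwoth) adds -oth, so the same rule applies.
So noruw → noruwoth.

noruwoth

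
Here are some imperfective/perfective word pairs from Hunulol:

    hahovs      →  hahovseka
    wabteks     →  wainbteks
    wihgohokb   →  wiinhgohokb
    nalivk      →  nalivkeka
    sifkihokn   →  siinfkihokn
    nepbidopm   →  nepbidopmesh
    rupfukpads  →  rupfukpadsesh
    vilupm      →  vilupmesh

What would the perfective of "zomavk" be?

zomavkeka

hahovs and wabteks both end in -s yet inflect differently (hahovseka, wainbteks), so the final letter is not what conditions the rule; the second-to-last letter is.
"zomavk" has second-to-last letter 'v'. The stems whose second-to-last letter is 'v' (hahovs → hahovseka, nalivk → nalivkeka) add -eka.
So zomavk → zomavkeka.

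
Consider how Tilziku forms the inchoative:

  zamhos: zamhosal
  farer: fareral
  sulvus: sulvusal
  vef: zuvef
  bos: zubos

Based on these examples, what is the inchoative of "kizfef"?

"kizfef" has 2 vowels. The stems with 2 vowels (zamhos → zamhosal, farer → fareral, sulvus → sulvusal) add -al.
The other pattern: stems with 1 vowel add the prefix zu-.
So kizfef → kizfefal.

kizfefal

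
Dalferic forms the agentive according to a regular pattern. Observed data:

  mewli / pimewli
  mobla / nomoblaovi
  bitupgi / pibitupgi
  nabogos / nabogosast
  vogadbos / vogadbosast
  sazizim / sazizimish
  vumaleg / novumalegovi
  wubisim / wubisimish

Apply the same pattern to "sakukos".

bitupgi and sazizim both have last vowel 'i' yet inflect differently (pibitupgi, sazizimish), so the last vowel is not what conditions the rule; the final letter is.
"sakukos" ends in -s. The stems ending in -s (vogadbos → vogadbosast, nabogos → nabogosast) add -ast.
The other patterns: stems ending in -i add the prefix pi-; stems ending in -m add -ish; stems ending in -a or -g add no- … -ovi around the stem.
So sakukos → sakukosast.

sakukosast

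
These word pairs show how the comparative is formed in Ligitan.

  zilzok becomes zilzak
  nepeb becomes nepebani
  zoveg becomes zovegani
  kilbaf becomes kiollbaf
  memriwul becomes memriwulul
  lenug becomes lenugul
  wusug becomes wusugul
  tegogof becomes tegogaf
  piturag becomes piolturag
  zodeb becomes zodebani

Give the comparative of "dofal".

doolfal

zoveg and piturag both end in -g yet inflect differently (zovegani, piolturag), so the final letter is not what conditions the rule; the last vowel is.
"dofal" has last vowel 'a'. The stems whose last vowel is 'a' (kilbaf → kiollbaf, piturag → piolturag) insert -ol- after the first vowel.
The other patterns: stems whose last vowel is 'e' add -ani; stems whose last vowel is 'o' change the last vowel to 'a'; stems whose last vowel is 'u' add -ul.
So dofal → doolfal.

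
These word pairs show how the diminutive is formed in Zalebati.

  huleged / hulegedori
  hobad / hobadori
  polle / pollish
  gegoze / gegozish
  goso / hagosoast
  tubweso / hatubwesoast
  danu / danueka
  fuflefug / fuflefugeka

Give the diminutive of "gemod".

huleged and polle both have last vowel 'e' yet inflect differently (hulegedori, pollish), so the last vowel is not what conditions the rule; the final letter is.
"gemod" ends in -d. The stems ending in -d (huleged → hulegedori, hobad → hobadori) add -ori.
So gemod → gemodori.

gemodori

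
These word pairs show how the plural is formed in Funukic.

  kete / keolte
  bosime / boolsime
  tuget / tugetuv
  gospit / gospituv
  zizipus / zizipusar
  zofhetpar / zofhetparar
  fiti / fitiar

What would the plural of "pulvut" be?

pulvutuv

kete and tuget both have last vowel 'e' yet inflect differently (keolte, tugetuv), so the last vowel is not what conditions the rule; the final letter is.
"pulvut" ends in -t. The stems ending in -t (tuget → tugetuv, gospit → gospituv) add -uv.
The other patterns: stems ending in -e insert -ol- after the first vowel; stems ending in -i, -r or -s add -ar.
So pulvut → pulvutuv.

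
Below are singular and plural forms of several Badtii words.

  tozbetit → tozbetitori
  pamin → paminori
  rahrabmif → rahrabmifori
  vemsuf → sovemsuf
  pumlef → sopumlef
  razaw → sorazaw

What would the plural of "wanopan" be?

"wanopan" has last vowel 'a'. The one such stem in the data (razaw → sorazaw) adds the prefix so-, so the same rule applies.
So wanopan → sowanopan.

sowanopan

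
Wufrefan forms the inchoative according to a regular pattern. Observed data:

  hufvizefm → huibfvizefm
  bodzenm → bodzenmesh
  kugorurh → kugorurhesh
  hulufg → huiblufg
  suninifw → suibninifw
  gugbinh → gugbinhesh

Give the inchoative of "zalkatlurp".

hufvizefm and bodzenm both end in -m yet inflect differently (huibfvizefm, bodzenmesh), so the final letter is not what conditions the rule; the second-to-last letter is.
"zalkatlurp" has second-to-last letter 'r'. The one such stem in the data (kugorurh → kugorurhesh) adds -esh, so the same rule applies.
The other pattern: stems whose second-to-last letter is 'f' insert -ib- after the first vowel.
So zalkatlurp → zalkatlurpesh.

zalkatlurpesh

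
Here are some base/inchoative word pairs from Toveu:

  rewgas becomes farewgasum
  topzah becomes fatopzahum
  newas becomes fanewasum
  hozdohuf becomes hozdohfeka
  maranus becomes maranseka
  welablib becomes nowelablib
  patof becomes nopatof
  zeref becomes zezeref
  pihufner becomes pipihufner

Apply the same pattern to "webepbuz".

rewgas and maranus both end in -s yet inflect differently (farewgasum, maranseka), so the final letter is not what conditions the rule; the last vowel is.
"webepbuz" has last vowel 'u'. The stems whose last vowel is 'u' (hozdohuf → hozdohfeka, maranus → maranseka) delete the last vowel and add -eka.
The other patterns: stems whose last vowel is 'a' add fa- … -um around the stem; stems whose last vowel is 'i' or 'o' add the prefix no-; stems whose last vowel is 'e' repeat the first consonant+vowel as a prefix.
So webepbuz → webepbzeka.

webepbzeka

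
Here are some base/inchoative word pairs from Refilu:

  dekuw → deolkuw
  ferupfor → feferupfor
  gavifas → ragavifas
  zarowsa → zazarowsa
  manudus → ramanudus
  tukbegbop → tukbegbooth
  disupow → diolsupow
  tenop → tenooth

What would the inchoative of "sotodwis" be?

disupow and tenop both have last vowel 'o' yet inflect differently (diolsupow, tenooth), so the last vowel is not what conditions the rule; the final letter is.
"sotodwis" ends in -s. The stems ending in -s (gavifas → ragavifas, manudus → ramanudus) add the prefix ra-.
So sotodwis → rasotodwis.

rasotodwis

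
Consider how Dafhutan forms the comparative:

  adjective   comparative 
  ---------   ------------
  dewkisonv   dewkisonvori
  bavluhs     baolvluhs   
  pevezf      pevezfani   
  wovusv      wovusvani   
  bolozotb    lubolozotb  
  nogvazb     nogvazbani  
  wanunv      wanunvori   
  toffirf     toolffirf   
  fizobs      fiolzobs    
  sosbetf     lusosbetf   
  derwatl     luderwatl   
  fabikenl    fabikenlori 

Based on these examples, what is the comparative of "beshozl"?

derwatl and fabikenl both end in -l yet inflect differently (luderwatl, fabikenlori), so the final letter is not what conditions the rule; the second-to-last letter is.
"beshozl" has second-to-last letter 'z'. The stems whose second-to-last letter is 'z' (pevezf → pevezfani, nogvazb → nogvazbani) add -ani.
The other patterns: stems whose second-to-last letter is 't' add the prefix lu-; stems whose second-to-last letter is 'n' add -ori; stems whose second-to-last letter is 'b', 'h' or 'r' insert -ol- after the first vowel.
So beshozl → beshozlani.

beshozlani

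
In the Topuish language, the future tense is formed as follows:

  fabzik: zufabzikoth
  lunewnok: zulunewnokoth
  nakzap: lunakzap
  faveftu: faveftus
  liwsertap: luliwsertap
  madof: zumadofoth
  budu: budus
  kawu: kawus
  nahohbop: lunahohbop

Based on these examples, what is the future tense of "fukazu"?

nahohbop and madof both have last vowel 'o' yet inflect differently (lunahohbop, zumadofoth), so the last vowel is not what conditions the rule; the final letter is.
"fukazu" ends in -u. The stems ending in -u (kawu → kawus, budu → budus, faveftu → faveftus) drop the final letter and add -us.
So fukazu → fukazus.

fukazus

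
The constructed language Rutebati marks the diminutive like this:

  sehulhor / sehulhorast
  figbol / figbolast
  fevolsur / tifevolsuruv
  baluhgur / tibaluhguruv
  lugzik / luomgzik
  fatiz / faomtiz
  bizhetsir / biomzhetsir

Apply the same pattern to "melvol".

"melvol" has last vowel 'o'. The stems whose last vowel is 'o' (sehulhor → sehulhorast, figbol → figbolast) add -ast.
So melvol → melvolast.

melvolast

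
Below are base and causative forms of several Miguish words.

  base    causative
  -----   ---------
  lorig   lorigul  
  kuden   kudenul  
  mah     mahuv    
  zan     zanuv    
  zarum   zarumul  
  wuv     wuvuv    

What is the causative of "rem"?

remuv

zan and kuden both end in -n yet inflect differently (zanuv, kudenul), so the final letter is not what conditions the rule; the number of vowels is.
"rem" has 1 vowel. The stems with 1 vowel (mah → mahuv, zan → zanuv, wuv → wuvuv) add -uv.
The other pattern: stems with 2 vowels add -ul.
So rem → remuv.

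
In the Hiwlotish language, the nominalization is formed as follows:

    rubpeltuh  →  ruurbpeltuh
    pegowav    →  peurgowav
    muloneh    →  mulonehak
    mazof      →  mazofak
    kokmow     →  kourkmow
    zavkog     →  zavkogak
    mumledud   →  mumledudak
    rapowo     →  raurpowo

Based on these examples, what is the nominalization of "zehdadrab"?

zehdadrabak

muloneh and rubpeltuh both end in -h yet inflect differently (mulonehak, ruurbpeltuh), so the final letter is not what conditions the rule; the first letter is.
"zehdadrab" begins with z-. The one such stem in the data (zavkog → zavkogak) adds -ak, so the same rule applies.
The other pattern: stems beginning with k-, p- or r- insert -ur- after the first vowel.
So zehdadrab → zehdadrabak.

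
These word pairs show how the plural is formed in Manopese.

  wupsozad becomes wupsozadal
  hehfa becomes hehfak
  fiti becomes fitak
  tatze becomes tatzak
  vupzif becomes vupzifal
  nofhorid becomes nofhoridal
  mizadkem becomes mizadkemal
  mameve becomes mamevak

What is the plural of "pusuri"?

pusurak

fiti and nofhorid both have last vowel 'i' yet inflect differently (fitak, nofhoridal), so the last vowel is not what conditions the rule; whether the stem ends in a vowel or a consonant is.
"pusuri" ends in a vowel. The stems ending in a vowel (hehfa → hehfak, tatze → tatzak, mameve → mamevak) drop the final letter and add -ak.
So pusuri → pusurak.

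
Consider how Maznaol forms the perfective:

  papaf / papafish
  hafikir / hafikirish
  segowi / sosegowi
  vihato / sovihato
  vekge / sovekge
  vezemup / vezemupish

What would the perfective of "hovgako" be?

sohovgako

hafikir and segowi both have last vowel 'i' yet inflect differently (hafikirish, sosegowi), so the last vowel is not what conditions the rule; whether the stem ends in a vowel or a consonant is.
"hovgako" ends in a vowel. The stems ending in a vowel (vihato → sovihato, segowi → sosegowi, vekge → sovekge) add the prefix so-.
The other pattern: stems ending in a consonant add -ish.
So hovgako → sohovgako.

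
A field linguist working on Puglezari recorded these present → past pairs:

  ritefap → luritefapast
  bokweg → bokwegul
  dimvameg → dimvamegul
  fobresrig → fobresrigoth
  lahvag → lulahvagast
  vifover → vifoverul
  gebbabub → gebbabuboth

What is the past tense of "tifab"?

lutifabast

"tifab" has last vowel 'a'. The stems whose last vowel is 'a' (lahvag → lulahvagast, ritefap → luritefapast) add lu- … -ast around the stem.
The other patterns: stems whose last vowel is 'e' add -ul; stems whose last vowel is 'i' or 'u' add -oth.
So tifab → lutifabast.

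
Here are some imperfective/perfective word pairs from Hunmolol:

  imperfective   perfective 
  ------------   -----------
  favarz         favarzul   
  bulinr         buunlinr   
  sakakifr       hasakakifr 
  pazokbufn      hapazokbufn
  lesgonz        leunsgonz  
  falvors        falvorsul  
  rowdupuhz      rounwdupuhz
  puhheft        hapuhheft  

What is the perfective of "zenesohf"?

zeunnesohf

sakakifr and bulinr both end in -r yet inflect differently (hasakakifr, buunlinr), so the final letter is not what conditions the rule; the second-to-last letter is.
"zenesohf" has second-to-last letter 'h'. The one such stem in the data (rowdupuhz → rounwdupuhz) inserts -un- after the first vowel (as do bulinr, lesgonz), so the same rule applies.
So zenesohf → zeunnesohf.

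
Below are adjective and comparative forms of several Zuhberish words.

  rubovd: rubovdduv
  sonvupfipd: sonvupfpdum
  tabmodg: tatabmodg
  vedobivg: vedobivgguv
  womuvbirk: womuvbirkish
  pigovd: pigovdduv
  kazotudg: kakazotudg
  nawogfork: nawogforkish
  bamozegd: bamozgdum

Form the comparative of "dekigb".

tabmodg and vedobivg both end in -g yet inflect differently (tatabmodg, vedobivgguv), so the final letter is not what conditions the rule; the second-to-last letter is.
"dekigb" has second-to-last letter 'g'. The one such stem in the data (bamozegd → bamozgdum) deletes the last vowel and adds -um (as does sonvupfipd), so the same rule applies.
So dekigb → dekgbum.

dekgbum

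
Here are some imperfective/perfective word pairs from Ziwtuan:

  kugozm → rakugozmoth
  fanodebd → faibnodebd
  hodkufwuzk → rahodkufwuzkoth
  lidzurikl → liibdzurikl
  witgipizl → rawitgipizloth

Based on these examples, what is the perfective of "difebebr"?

diibfebebr

witgipizl and lidzurikl both end in -l yet inflect differently (rawitgipizloth, liibdzurikl), so the final letter is not what conditions the rule; the second-to-last letter is.
"difebebr" has second-to-last letter 'b'. The one such stem in the data (fanodebd → faibnodebd) inserts -ib- after the first vowel (as does lidzurikl), so the same rule applies.
So difebebr → diibfebebr.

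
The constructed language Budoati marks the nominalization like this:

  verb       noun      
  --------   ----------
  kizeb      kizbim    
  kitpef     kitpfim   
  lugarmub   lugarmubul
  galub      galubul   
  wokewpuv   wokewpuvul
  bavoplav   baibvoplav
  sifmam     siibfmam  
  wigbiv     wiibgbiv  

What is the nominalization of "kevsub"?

kizeb and lugarmub both end in -b yet inflect differently (kizbim, lugarmubul), so the final letter is not what conditions the rule; the last vowel is.
"kevsub" has last vowel 'u'. The stems whose last vowel is 'u' (lugarmub → lugarmubul, galub → galubul, wokewpuv → wokewpuvul) add -ul.
The other patterns: stems whose last vowel is 'e' delete the last vowel and add -im; stems whose last vowel is 'a' or 'i' insert -ib- after the first vowel.
So kevsub → kevsubul.

kevsubul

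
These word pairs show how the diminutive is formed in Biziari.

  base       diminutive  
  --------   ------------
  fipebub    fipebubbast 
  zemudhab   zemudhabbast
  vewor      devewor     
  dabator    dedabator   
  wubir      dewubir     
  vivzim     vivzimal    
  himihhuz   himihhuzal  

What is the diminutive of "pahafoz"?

wubir and vivzim both have last vowel 'i' yet inflect differently (dewubir, vivzimal), so the last vowel is not what conditions the rule; the final letter is.
"pahafoz" ends in -z. The one such stem in the data (himihhuz → himihhuzal) adds -al, so the same rule applies.
So pahafoz → pahafozal.

pahafozal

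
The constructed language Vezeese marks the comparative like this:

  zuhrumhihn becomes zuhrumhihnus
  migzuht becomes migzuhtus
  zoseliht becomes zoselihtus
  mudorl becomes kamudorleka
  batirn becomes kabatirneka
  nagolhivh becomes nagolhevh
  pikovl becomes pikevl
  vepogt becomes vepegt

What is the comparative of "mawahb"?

zuhrumhihn and batirn both end in -n yet inflect differently (zuhrumhihnus, kabatirneka), so the final letter is not what conditions the rule; the second-to-last letter is.
"mawahb" has second-to-last letter 'h'. The stems whose second-to-last letter is 'h' (zuhrumhihn → zuhrumhihnus, migzuht → migzuhtus, zoseliht → zoselihtus) add -us.
So mawahb → mawahbus.

mawahbus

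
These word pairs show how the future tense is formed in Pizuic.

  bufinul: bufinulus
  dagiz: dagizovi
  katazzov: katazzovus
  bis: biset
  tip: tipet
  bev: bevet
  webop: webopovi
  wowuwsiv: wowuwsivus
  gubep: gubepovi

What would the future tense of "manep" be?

manepovi

"manep" has 2 vowels. The stems with 2 vowels (dagiz → dagizovi, gubep → gubepovi, webop → webopovi) add -ovi.
The other patterns: stems with 1 vowel add -et; stems with 3 vowels add -us.
So manep → manepovi.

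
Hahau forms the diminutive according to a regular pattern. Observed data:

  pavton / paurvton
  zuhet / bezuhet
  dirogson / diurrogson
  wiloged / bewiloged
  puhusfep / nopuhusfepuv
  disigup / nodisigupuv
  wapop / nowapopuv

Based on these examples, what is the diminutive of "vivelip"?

wapop and dirogson both have last vowel 'o' yet inflect differently (nowapopuv, diurrogson), so the last vowel is not what conditions the rule; the final letter is.
"vivelip" ends in -p. The stems ending in -p (disigup → nodisigupuv, puhusfep → nopuhusfepuv, wapop → nowapopuv) add no- … -uv around the stem.
The other patterns: stems ending in -n insert -ur- after the first vowel; stems ending in -d or -t add the prefix be-.
So vivelip → novivelipuv.

novivelipuv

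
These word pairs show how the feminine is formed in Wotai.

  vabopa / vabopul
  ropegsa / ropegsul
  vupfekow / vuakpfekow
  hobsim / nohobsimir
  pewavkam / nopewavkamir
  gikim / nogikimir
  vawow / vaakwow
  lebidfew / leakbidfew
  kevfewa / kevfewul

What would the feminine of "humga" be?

humgul

kevfewa and pewavkam both have last vowel 'a' yet inflect differently (kevfewul, nopewavkamir), so the last vowel is not what conditions the rule; the final letter is.
"humga" ends in -a. The stems ending in -a (kevfewa → kevfewul, vabopa → vabopul, ropegsa → ropegsul) drop the final letter and add -ul.
The other patterns: stems ending in -m add no- … -ir around the stem; stems ending in -w insert -ak- after the first vowel.
So humga → humgul.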